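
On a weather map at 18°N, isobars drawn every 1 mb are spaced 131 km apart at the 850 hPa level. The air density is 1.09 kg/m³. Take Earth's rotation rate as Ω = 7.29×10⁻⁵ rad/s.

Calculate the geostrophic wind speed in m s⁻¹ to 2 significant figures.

16 m s⁻¹

Coriolis parameter at 18°N:
f = 2Ω sin φ = 2 × 7.29×10⁻⁵ × sin 18° = 4.51×10⁻⁵ s⁻¹
Pressure gradient: |∂P/∂n| = 100 Pa / 131000 m = 7.63×10⁻⁴ Pa/m
Geostrophic balance (pressure-gradient force = Coriolis force):
V_g = (1/(fρ)) |∂P/∂n| = 7.63×10⁻⁴ / (4.51×10⁻⁵ × 1.09) = 15.5 m/s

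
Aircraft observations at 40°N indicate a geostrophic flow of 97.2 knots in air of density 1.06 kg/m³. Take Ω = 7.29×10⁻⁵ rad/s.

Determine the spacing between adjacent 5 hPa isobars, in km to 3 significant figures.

101 km

Coriolis parameter at 40°N:
f = 2Ω sin φ = 2 × 7.29×10⁻⁵ × sin 40° = 9.37×10⁻⁵ s⁻¹
Wind speed in SI: 97.2 knots = 50.0 m/s
Geostrophic balance rearranged: |∂P/∂n| = f ρ V_g
|∂P/∂n| = 9.37×10⁻⁵ × 1.06 × 50.0 = 4.97×10⁻³ Pa/m
Isobar spacing: Δn = ΔP/|∂P/∂n| = 500 Pa / 4.97×10⁻³ Pa/m = 100655 m ≈ 101 km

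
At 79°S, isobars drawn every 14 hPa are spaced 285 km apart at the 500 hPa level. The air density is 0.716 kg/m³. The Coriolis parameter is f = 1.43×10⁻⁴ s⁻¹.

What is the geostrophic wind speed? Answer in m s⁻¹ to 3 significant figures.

Pressure gradient: |∂P/∂n| = 1400 Pa / 285000 m = 4.91×10⁻³ Pa/m
Geostrophic balance (pressure-gradient force = Coriolis force):
V_g = (1/(fρ)) |∂P/∂n| = 4.91×10⁻³ / (1.43×10⁻⁴ × 0.716) = 48.0 m/s

48.0 m s⁻¹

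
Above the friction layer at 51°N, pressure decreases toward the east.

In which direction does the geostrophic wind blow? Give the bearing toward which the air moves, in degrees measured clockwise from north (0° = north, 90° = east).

The pressure-gradient force points toward the east (bearing 090°).
Geostrophic balance: in the Northern Hemisphere the Coriolis force deflects motion to the right, so the geostrophic wind blows 90° to the right of the pressure-gradient force (low pressure on the left).
Rotating 090° by 90° clockwise gives 180° — the wind blows toward the south.

180°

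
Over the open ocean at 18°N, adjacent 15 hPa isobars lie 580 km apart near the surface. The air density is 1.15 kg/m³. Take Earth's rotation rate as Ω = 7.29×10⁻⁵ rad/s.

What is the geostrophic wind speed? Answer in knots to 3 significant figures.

97.0 knots

Coriolis parameter at 18°N:
f = 2Ω sin φ = 2 × 7.29×10⁻⁵ × sin 18° = 4.51×10⁻⁵ s⁻¹
Pressure gradient: |∂P/∂n| = 1500 Pa / 580000 m = 2.59×10⁻³ Pa/m
Geostrophic balance (pressure-gradient force = Coriolis force):
V_g = (1/(fρ)) |∂P/∂n| = 2.59×10⁻³ / (4.51×10⁻⁵ × 1.15) = 49.9 m/s
Converting: 49.9 m/s × 1.944 = 97.0 knots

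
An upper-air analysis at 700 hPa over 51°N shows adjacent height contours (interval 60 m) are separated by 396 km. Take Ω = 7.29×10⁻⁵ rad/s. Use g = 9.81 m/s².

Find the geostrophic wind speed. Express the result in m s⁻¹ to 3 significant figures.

13.1 m s⁻¹

Coriolis parameter at 51°N:
f = 2Ω sin φ = 2 × 7.29×10⁻⁵ × sin 51° = 1.13×10⁻⁴ s⁻¹
Height gradient: |∂Z/∂n| = 60 m / 396000 m = 1.52×10⁻⁴
On a pressure surface, geostrophic balance gives V_g = (g/f)|∂Z/∂n|:
V_g = 9.81 × 1.52×10⁻⁴ / 1.13×10⁻⁴ = 13.1 m/s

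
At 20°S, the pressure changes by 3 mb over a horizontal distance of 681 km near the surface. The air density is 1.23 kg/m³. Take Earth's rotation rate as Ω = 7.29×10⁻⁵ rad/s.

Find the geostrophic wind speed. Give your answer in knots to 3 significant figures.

14.0 knots

Coriolis parameter at 20°S:
f = 2Ω sin φ = 2 × 7.29×10⁻⁵ × sin 20° = 4.99×10⁻⁵ s⁻¹
Pressure gradient: |∂P/∂n| = 300 Pa / 681000 m = 4.41×10⁻⁴ Pa/m
Geostrophic balance (pressure-gradient force = Coriolis force):
V_g = (1/(fρ)) |∂P/∂n| = 4.41×10⁻⁴ / (4.99×10⁻⁵ × 1.23) = 7.18 m/s
Converting: 7.18 m/s × 1.944 = 14.0 knots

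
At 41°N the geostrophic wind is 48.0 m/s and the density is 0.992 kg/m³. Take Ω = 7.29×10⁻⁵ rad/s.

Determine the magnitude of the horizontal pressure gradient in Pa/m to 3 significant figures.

Coriolis parameter at 41°N:
f = 2Ω sin φ = 2 × 7.29×10⁻⁵ × sin 41° = 9.57×10⁻⁵ s⁻¹
Geostrophic balance rearranged: |∂P/∂n| = f ρ V_g
|∂P/∂n| = 9.57×10⁻⁵ × 0.992 × 48.0 = 4.55×10⁻³ Pa/m

4.55×10⁻³ Pa/m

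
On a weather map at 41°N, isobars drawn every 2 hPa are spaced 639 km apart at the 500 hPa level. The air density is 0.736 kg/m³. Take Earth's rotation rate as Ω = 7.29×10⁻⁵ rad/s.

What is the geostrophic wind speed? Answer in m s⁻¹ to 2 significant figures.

Coriolis parameter at 41°N:
f = 2Ω sin φ = 2 × 7.29×10⁻⁵ × sin 41° = 9.57×10⁻⁵ s⁻¹
Pressure gradient: |∂P/∂n| = 200 Pa / 639000 m = 3.13×10⁻⁴ Pa/m
Geostrophic balance (pressure-gradient force = Coriolis force):
V_g = (1/(fρ)) |∂P/∂n| = 3.13×10⁻⁴ / (9.57×10⁻⁵ × 0.736) = 4.45 m/s

4.4 m s⁻¹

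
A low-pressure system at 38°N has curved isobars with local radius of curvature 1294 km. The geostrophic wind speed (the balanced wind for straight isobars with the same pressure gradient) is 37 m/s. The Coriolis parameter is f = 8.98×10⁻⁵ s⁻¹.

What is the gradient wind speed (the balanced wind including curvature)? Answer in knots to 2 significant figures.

57 knots

Around a low, centrifugal force acts outward with Coriolis, so pressure-gradient force balances both:
(1/ρ)|∂P/∂n| = fV + V²/R  →  V² + fR·V − fR·V_g = 0
With fR = 8.98×10⁻⁵ × 1294×10³ m = 116 m/s:
V = [−fR + √((fR)² + 4 fR V_g)]/2 = [−116 + √(116² + 4×116×37)]/2 = 29.5 m/s
Subgeostrophic (V < V_g = 37 m/s), as expected around a low.
Converting: 29.5 m/s × 1.944 = 57 knots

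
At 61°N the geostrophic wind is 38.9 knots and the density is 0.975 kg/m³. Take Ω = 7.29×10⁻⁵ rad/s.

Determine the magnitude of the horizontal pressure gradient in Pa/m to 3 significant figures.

Coriolis parameter at 61°N:
f = 2Ω sin φ = 2 × 7.29×10⁻⁵ × sin 61° = 1.28×10⁻⁴ s⁻¹
Wind speed in SI: 38.9 knots = 20.0 m/s
Geostrophic balance rearranged: |∂P/∂n| = f ρ V_g
|∂P/∂n| = 1.28×10⁻⁴ × 0.975 × 20.0 = 2.49×10⁻³ Pa/m

2.49×10⁻³ Pa/m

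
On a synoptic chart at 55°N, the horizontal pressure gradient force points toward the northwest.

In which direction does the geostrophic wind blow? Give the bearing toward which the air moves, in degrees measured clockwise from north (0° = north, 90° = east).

The pressure-gradient force points toward the northwest (bearing 315°).
Geostrophic balance: in the Northern Hemisphere the Coriolis force deflects motion to the right, so the geostrophic wind blows 90° to the right of the pressure-gradient force (low pressure on the left).
Rotating 315° by 90° clockwise gives 045° — the wind blows toward the northeast.

045°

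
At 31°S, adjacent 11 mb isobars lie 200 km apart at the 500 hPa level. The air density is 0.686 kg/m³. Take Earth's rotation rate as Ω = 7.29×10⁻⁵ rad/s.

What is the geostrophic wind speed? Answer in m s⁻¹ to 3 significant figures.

107 m s⁻¹

Coriolis parameter at 31°S:
f = 2Ω sin φ = 2 × 7.29×10⁻⁵ × sin 31° = 7.51×10⁻⁵ s⁻¹
Pressure gradient: |∂P/∂n| = 1100 Pa / 200000 m = 5.50×10⁻³ Pa/m
Geostrophic balance (pressure-gradient force = Coriolis force):
V_g = (1/(fρ)) |∂P/∂n| = 5.50×10⁻³ / (7.51×10⁻⁵ × 0.686) = 107 m/s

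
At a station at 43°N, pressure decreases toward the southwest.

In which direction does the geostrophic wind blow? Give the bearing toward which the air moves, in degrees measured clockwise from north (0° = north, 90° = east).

The pressure-gradient force points toward the southwest (bearing 225°).
Geostrophic balance: in the Northern Hemisphere the Coriolis force deflects motion to the right, so the geostrophic wind blows 90° to the right of the pressure-gradient force (low pressure on the left).
Rotating 225° by 90° clockwise gives 315° — the wind blows toward the northwest.

315°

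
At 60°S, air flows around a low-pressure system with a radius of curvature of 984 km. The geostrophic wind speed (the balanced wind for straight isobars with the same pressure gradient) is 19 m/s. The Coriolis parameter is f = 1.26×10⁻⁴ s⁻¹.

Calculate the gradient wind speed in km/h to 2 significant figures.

Around a low, centrifugal force acts outward with Coriolis, so pressure-gradient force balances both:
(1/ρ)|∂P/∂n| = fV + V²/R  →  V² + fR·V − fR·V_g = 0
With fR = 1.26×10⁻⁴ × 984×10³ m = 124 m/s:
V = [−fR + √((fR)² + 4 fR V_g)]/2 = [−124 + √(124² + 4×124×19)]/2 = 16.7 m/s
Subgeostrophic (V < V_g = 19 m/s), as expected around a low.
Converting: 16.7 m/s × 3.6 = 60 km/h

60 km/h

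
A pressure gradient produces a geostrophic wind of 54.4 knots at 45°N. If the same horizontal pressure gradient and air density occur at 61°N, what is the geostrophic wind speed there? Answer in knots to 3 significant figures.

44.0 knots

With the same pressure gradient and density, V_g ∝ 1/f ∝ 1/sin φ.
V₂ = V₁ · sin φ₁ / sin φ₂ = 54.4 × sin 45° / sin 61°
V₂ = 54.4 × 0.7071/0.8746 = 44.0 knots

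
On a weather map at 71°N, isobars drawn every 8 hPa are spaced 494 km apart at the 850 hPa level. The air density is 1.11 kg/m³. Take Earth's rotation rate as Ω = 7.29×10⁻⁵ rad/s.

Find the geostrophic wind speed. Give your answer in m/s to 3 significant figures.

10.6 m/s

Coriolis parameter at 71°N:
f = 2Ω sin φ = 2 × 7.29×10⁻⁵ × sin 71° = 1.38×10⁻⁴ s⁻¹
Pressure gradient: |∂P/∂n| = 800 Pa / 494000 m = 1.62×10⁻³ Pa/m
Geostrophic balance (pressure-gradient force = Coriolis force):
V_g = (1/(fρ)) |∂P/∂n| = 1.62×10⁻³ / (1.38×10⁻⁴ × 1.11) = 10.6 m/s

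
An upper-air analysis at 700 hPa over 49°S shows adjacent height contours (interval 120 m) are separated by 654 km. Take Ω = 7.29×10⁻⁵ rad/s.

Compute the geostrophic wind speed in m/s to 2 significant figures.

Coriolis parameter at 49°S:
f = 2Ω sin φ = 2 × 7.29×10⁻⁵ × sin 49° = 1.10×10⁻⁴ s⁻¹
Height gradient: |∂Z/∂n| = 120 m / 654000 m = 1.83×10⁻⁴
On a pressure surface, geostrophic balance gives V_g = (g/f)|∂Z/∂n|:
V_g = 9.81 × 1.83×10⁻⁴ / 1.10×10⁻⁴ = 16.4 m/s

16 m/s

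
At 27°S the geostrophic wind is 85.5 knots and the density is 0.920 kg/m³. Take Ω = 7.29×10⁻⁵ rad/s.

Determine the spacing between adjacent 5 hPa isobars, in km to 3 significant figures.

Coriolis parameter at 27°S:
f = 2Ω sin φ = 2 × 7.29×10⁻⁵ × sin 27° = 6.62×10⁻⁵ s⁻¹
Wind speed in SI: 85.5 knots = 44.0 m/s
Geostrophic balance rearranged: |∂P/∂n| = f ρ V_g
|∂P/∂n| = 6.62×10⁻⁵ × 0.920 × 44.0 = 2.68×10⁻³ Pa/m
Isobar spacing: Δn = ΔP/|∂P/∂n| = 500 Pa / 2.68×10⁻³ Pa/m = 186670 m ≈ 187 km

187 km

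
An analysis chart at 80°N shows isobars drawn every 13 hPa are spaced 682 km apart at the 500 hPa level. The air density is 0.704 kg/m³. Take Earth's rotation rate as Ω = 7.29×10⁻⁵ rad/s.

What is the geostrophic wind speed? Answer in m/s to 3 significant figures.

18.9 m/s

Coriolis parameter at 80°N:
f = 2Ω sin φ = 2 × 7.29×10⁻⁵ × sin 80° = 1.44×10⁻⁴ s⁻¹
Pressure gradient: |∂P/∂n| = 1300 Pa / 682000 m = 1.91×10⁻³ Pa/m
Geostrophic balance (pressure-gradient force = Coriolis force):
V_g = (1/(fρ)) |∂P/∂n| = 1.91×10⁻³ / (1.44×10⁻⁴ × 0.704) = 18.9 m/s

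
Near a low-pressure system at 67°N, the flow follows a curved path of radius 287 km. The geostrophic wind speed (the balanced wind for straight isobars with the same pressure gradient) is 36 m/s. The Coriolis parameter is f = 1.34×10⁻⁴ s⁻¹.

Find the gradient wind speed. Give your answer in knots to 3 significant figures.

44.0 knots

Around a low, centrifugal force acts outward with Coriolis, so pressure-gradient force balances both:
(1/ρ)|∂P/∂n| = fV + V²/R  →  V² + fR·V − fR·V_g = 0
With fR = 1.34×10⁻⁴ × 287×10³ m = 38.5 m/s:
V = [−fR + √((fR)² + 4 fR V_g)]/2 = [−38.5 + √(38.5² + 4×38.5×36)]/2 = 22.7 m/s
Subgeostrophic (V < V_g = 36 m/s), as expected around a low.
Converting: 22.7 m/s × 1.944 = 44.0 knots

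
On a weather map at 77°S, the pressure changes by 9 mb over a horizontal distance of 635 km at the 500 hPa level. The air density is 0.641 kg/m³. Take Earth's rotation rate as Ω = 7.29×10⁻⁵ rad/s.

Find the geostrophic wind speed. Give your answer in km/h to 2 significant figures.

56 km/h

Coriolis parameter at 77°S:
f = 2Ω sin φ = 2 × 7.29×10⁻⁵ × sin 77° = 1.42×10⁻⁴ s⁻¹
Pressure gradient: |∂P/∂n| = 900 Pa / 635000 m = 1.42×10⁻³ Pa/m
Geostrophic balance (pressure-gradient force = Coriolis force):
V_g = (1/(fρ)) |∂P/∂n| = 1.42×10⁻³ / (1.42×10⁻⁴ × 0.641) = 15.6 m/s
Converting: 15.6 m/s × 3.6 = 56 km/h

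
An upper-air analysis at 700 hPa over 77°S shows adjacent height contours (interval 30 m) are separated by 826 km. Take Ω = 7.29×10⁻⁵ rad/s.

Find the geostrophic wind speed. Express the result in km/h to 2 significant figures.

Coriolis parameter at 77°S:
f = 2Ω sin φ = 2 × 7.29×10⁻⁵ × sin 77° = 1.42×10⁻⁴ s⁻¹
Height gradient: |∂Z/∂n| = 30 m / 826000 m = 3.63×10⁻⁵
On a pressure surface, geostrophic balance gives V_g = (g/f)|∂Z/∂n|:
V_g = 9.81 × 3.63×10⁻⁵ / 1.42×10⁻⁴ = 2.51 m/s
Converting: 2.51 m/s × 3.6 = 9.0 km/h

9.0 km/h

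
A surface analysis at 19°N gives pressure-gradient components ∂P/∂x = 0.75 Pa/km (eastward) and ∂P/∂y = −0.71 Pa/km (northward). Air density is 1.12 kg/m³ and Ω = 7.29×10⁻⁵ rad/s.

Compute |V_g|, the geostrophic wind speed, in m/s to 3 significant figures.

19.4 m/s

Coriolis parameter at 19°N:
f = 2Ω sin φ = 2 × 7.29×10⁻⁵ × sin 19° = 4.75×10⁻⁵ s⁻¹
Component geostrophic relations (x east, y north):
u_g = −(1/(fρ)) ∂P/∂y,  v_g = (1/(fρ)) ∂P/∂x
u_g = −(−0.71×10⁻³)/(4.75×10⁻⁵ × 1.12) = 13.4 m/s;  v_g = (0.75×10⁻³)/(4.75×10⁻⁵ × 1.12) = 14.1 m/s
|V_g| = √(u_g² + v_g²) = 19.4 m/s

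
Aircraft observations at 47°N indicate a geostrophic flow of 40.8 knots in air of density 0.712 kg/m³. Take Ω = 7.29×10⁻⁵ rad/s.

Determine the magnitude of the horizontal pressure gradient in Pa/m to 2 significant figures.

Coriolis parameter at 47°N:
f = 2Ω sin φ = 2 × 7.29×10⁻⁵ × sin 47° = 1.07×10⁻⁴ s⁻¹
Wind speed in SI: 40.8 knots = 21.0 m/s
Geostrophic balance rearranged: |∂P/∂n| = f ρ V_g
|∂P/∂n| = 1.07×10⁻⁴ × 0.712 × 21.0 = 1.59×10⁻³ Pa/m

1.6×10⁻³ Pa/m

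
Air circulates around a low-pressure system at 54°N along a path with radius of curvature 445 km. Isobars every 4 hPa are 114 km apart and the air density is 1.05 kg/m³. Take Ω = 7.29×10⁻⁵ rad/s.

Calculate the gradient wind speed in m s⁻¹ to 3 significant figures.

Coriolis parameter at 54°N:
f = 2Ω sin φ = 2 × 7.29×10⁻⁵ × sin 54° = 1.18×10⁻⁴ s⁻¹
Pressure gradient: |∂P/∂n| = 400 Pa / 114000 m = 3.51×10⁻³ Pa/m
Geostrophic speed: V_g = |∂P/∂n|/(fρ) = 3.51×10⁻³/(1.18×10⁻⁴ × 1.05) = 28.3 m/s
Around a low, centrifugal force acts outward with Coriolis, so pressure-gradient force balances both:
(1/ρ)|∂P/∂n| = fV + V²/R  →  V² + fR·V − fR·V_g = 0
With fR = 1.18×10⁻⁴ × 445×10³ m = 52.5 m/s:
V = [−fR + √((fR)² + 4 fR V_g)]/2 = [−52.5 + √(52.5² + 4×52.5×28.3)]/2 = 20.4 m/s
Subgeostrophic (V < V_g = 28.3 m/s), as expected around a low.

20.4 m s⁻¹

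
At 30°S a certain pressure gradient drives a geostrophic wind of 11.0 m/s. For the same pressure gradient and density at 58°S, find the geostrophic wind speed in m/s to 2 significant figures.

6.5 m/s

With the same pressure gradient and density, V_g ∝ 1/f ∝ 1/sin φ.
V₂ = V₁ · sin φ₁ / sin φ₂ = 11.0 × sin 30° / sin 58°
V₂ = 11.0 × 0.5000/0.8480 = 6.5 m/s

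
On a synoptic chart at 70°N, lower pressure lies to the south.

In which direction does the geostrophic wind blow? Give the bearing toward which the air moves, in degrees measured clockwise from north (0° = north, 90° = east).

The pressure-gradient force points toward the south (bearing 180°).
Geostrophic balance: in the Northern Hemisphere the Coriolis force deflects motion to the right, so the geostrophic wind blows 90° to the right of the pressure-gradient force (low pressure on the left).
Rotating 180° by 90° clockwise gives 270° — the wind blows toward the west.

270°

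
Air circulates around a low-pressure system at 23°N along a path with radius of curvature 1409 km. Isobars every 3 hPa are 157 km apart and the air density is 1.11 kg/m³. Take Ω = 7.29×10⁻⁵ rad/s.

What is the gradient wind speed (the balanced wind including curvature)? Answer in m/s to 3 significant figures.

23.4 m/s

Coriolis parameter at 23°N:
f = 2Ω sin φ = 2 × 7.29×10⁻⁵ × sin 23° = 5.70×10⁻⁵ s⁻¹
Pressure gradient: |∂P/∂n| = 300 Pa / 157000 m = 1.91×10⁻³ Pa/m
Geostrophic speed: V_g = |∂P/∂n|/(fρ) = 1.91×10⁻³/(5.70×10⁻⁵ × 1.11) = 30.2 m/s
Around a low, centrifugal force acts outward with Coriolis, so pressure-gradient force balances both:
(1/ρ)|∂P/∂n| = fV + V²/R  →  V² + fR·V − fR·V_g = 0
With fR = 5.70×10⁻⁵ × 1409×10³ m = 80.3 m/s:
V = [−fR + √((fR)² + 4 fR V_g)]/2 = [−80.3 + √(80.3² + 4×80.3×30.2)]/2 = 23.4 m/s
Subgeostrophic (V < V_g = 30.2 m/s), as expected around a low.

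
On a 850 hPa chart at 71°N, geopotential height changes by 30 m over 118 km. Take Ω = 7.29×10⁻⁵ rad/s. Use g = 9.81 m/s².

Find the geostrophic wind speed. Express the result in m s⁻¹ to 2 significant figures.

18 m s⁻¹

Coriolis parameter at 71°N:
f = 2Ω sin φ = 2 × 7.29×10⁻⁵ × sin 71° = 1.38×10⁻⁴ s⁻¹
Height gradient: |∂Z/∂n| = 30 m / 118000 m = 2.54×10⁻⁴
On a pressure surface, geostrophic balance gives V_g = (g/f)|∂Z/∂n|:
V_g = 9.81 × 2.54×10⁻⁴ / 1.38×10⁻⁴ = 18.1 m/s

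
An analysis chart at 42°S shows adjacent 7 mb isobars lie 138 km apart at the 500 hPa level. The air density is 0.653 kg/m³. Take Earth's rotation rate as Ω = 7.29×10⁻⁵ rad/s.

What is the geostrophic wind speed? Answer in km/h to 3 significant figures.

287 km/h

Coriolis parameter at 42°S:
f = 2Ω sin φ = 2 × 7.29×10⁻⁵ × sin 42° = 9.76×10⁻⁵ s⁻¹
Pressure gradient: |∂P/∂n| = 700 Pa / 138000 m = 5.07×10⁻³ Pa/m
Geostrophic balance (pressure-gradient force = Coriolis force):
V_g = (1/(fρ)) |∂P/∂n| = 5.07×10⁻³ / (9.76×10⁻⁵ × 0.653) = 79.6 m/s
Converting: 79.6 m/s × 3.6 = 287 km/h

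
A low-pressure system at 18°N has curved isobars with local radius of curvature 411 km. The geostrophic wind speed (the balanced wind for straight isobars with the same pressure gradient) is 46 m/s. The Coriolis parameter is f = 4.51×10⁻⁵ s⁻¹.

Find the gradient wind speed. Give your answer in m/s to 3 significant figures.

Around a low, centrifugal force acts outward with Coriolis, so pressure-gradient force balances both:
(1/ρ)|∂P/∂n| = fV + V²/R  →  V² + fR·V − fR·V_g = 0
With fR = 4.51×10⁻⁵ × 411×10³ m = 18.5 m/s:
V = [−fR + √((fR)² + 4 fR V_g)]/2 = [−18.5 + √(18.5² + 4×18.5×46)]/2 = 21.4 m/s
Subgeostrophic (V < V_g = 46 m/s), as expected around a low.

21.4 m/s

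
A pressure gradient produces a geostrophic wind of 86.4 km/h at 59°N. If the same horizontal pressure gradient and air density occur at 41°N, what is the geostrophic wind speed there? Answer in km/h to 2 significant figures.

With the same pressure gradient and density, V_g ∝ 1/f ∝ 1/sin φ.
V₂ = V₁ · sin φ₁ / sin φ₂ = 86.4 × sin 59° / sin 41°
V₂ = 86.4 × 0.8572/0.6561 = 110 km/h

110 km/h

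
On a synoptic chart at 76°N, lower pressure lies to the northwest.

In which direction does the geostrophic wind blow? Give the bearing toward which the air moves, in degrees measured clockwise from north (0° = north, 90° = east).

045°

The pressure-gradient force points toward the northwest (bearing 315°).
Geostrophic balance: in the Northern Hemisphere the Coriolis force deflects motion to the right, so the geostrophic wind blows 90° to the right of the pressure-gradient force (low pressure on the left).
Rotating 315° by 90° clockwise gives 045° — the wind blows toward the northeast.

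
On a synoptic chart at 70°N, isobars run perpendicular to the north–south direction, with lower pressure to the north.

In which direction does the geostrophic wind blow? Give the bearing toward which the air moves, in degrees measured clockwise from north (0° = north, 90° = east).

The pressure-gradient force points toward the north (bearing 000°).
Geostrophic balance: in the Northern Hemisphere the Coriolis force deflects motion to the right, so the geostrophic wind blows 90° to the right of the pressure-gradient force (low pressure on the left).
Rotating 000° by 90° clockwise gives 090° — the wind blows toward the east.

090°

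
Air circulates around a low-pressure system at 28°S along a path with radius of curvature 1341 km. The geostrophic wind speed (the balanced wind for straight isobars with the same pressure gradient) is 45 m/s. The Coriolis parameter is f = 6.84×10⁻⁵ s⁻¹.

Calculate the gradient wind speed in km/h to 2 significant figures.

Around a low, centrifugal force acts outward with Coriolis, so pressure-gradient force balances both:
(1/ρ)|∂P/∂n| = fV + V²/R  →  V² + fR·V − fR·V_g = 0
With fR = 6.84×10⁻⁵ × 1341×10³ m = 91.7 m/s:
V = [−fR + √((fR)² + 4 fR V_g)]/2 = [−91.7 + √(91.7² + 4×91.7×45)]/2 = 33.1 m/s
Subgeostrophic (V < V_g = 45 m/s), as expected around a low.
Converting: 33.1 m/s × 3.6 = 120 km/h

120 km/h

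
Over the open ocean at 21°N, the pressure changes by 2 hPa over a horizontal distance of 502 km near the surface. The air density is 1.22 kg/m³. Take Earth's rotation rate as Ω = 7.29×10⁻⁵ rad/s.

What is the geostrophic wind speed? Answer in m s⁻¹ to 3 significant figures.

6.25 m s⁻¹

Coriolis parameter at 21°N:
f = 2Ω sin φ = 2 × 7.29×10⁻⁵ × sin 21° = 5.23×10⁻⁵ s⁻¹
Pressure gradient: |∂P/∂n| = 200 Pa / 502000 m = 3.98×10⁻⁴ Pa/m
Geostrophic balance (pressure-gradient force = Coriolis force):
V_g = (1/(fρ)) |∂P/∂n| = 3.98×10⁻⁴ / (5.23×10⁻⁵ × 1.22) = 6.25 m/s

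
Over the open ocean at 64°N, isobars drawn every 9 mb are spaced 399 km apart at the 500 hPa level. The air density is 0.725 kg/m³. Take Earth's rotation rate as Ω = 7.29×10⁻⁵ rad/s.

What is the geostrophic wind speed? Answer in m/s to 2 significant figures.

24 m/s

Coriolis parameter at 64°N:
f = 2Ω sin φ = 2 × 7.29×10⁻⁵ × sin 64° = 1.31×10⁻⁴ s⁻¹
Pressure gradient: |∂P/∂n| = 900 Pa / 399000 m = 2.26×10⁻³ Pa/m
Geostrophic balance (pressure-gradient force = Coriolis force):
V_g = (1/(fρ)) |∂P/∂n| = 2.26×10⁻³ / (1.31×10⁻⁴ × 0.725) = 23.7 m/s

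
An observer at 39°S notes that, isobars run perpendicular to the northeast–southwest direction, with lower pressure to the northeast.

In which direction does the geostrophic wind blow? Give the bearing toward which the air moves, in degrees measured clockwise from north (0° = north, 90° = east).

315°

The pressure-gradient force points toward the northeast (bearing 045°).
Geostrophic balance: in the Southern Hemisphere the Coriolis force deflects motion to the left, so the geostrophic wind blows 90° to the left of the pressure-gradient force (low pressure on the right).
Rotating 045° by 90° counterclockwise gives 315° — the wind blows toward the northwest.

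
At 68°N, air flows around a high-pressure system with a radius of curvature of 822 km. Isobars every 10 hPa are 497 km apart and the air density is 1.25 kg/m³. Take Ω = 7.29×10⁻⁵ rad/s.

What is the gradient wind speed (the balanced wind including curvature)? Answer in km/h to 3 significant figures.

48.8 km/h

Coriolis parameter at 68°N:
f = 2Ω sin φ = 2 × 7.29×10⁻⁵ × sin 68° = 1.35×10⁻⁴ s⁻¹
Pressure gradient: |∂P/∂n| = 1000 Pa / 497000 m = 2.01×10⁻³ Pa/m
Geostrophic speed: V_g = |∂P/∂n|/(fρ) = 2.01×10⁻³/(1.35×10⁻⁴ × 1.25) = 11.9 m/s
Around a high, pressure-gradient force acts outward with centrifugal, so Coriolis balances both:
fV = (1/ρ)|∂P/∂n| + V²/R  →  V² − fR·V + fR·V_g = 0
With fR = 1.35×10⁻⁴ × 822×10³ m = 111 m/s:
V = [fR − √((fR)² − 4 fR V_g)]/2 = [111 − √(111² − 4×111×11.9)]/2 = 13.6 m/s
Supergeostrophic (V > V_g = 11.9 m/s), as expected around a high.
Converting: 13.6 m/s × 3.6 = 48.8 km/h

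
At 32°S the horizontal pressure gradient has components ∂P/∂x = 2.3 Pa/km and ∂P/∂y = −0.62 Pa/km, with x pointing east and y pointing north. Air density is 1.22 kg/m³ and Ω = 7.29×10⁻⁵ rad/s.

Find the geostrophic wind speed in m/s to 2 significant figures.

Coriolis parameter at 32°S:
f = 2Ω sin φ = 2 × 7.29×10⁻⁵ × sin 32° = 7.73×10⁻⁵ s⁻¹
In the Southern Hemisphere f is negative: f = −7.73×10⁻⁵ s⁻¹.
Component geostrophic relations (x east, y north):
u_g = −(1/(fρ)) ∂P/∂y,  v_g = (1/(fρ)) ∂P/∂x
u_g = −(−0.62×10⁻³)/(−7.73×10⁻⁵ × 1.22) = −6.58 m/s;  v_g = (2.3×10⁻³)/(−7.73×10⁻⁵ × 1.22) = −24.4 m/s
|V_g| = √(u_g² + v_g²) = 25.3 m/s

25 m/s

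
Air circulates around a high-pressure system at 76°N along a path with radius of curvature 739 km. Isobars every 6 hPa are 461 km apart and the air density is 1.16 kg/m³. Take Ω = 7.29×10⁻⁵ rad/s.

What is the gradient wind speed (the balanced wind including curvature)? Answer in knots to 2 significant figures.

17 knots

Coriolis parameter at 76°N:
f = 2Ω sin φ = 2 × 7.29×10⁻⁵ × sin 76° = 1.41×10⁻⁴ s⁻¹
Pressure gradient: |∂P/∂n| = 600 Pa / 461000 m = 1.30×10⁻³ Pa/m
Geostrophic speed: V_g = |∂P/∂n|/(fρ) = 1.30×10⁻³/(1.41×10⁻⁴ × 1.16) = 7.93 m/s
Around a high, pressure-gradient force acts outward with centrifugal, so Coriolis balances both:
fV = (1/ρ)|∂P/∂n| + V²/R  →  V² − fR·V + fR·V_g = 0
With fR = 1.41×10⁻⁴ × 739×10³ m = 105 m/s:
V = [fR − √((fR)² − 4 fR V_g)]/2 = [105 − √(105² − 4×105×7.93)]/2 = 8.65 m/s
Supergeostrophic (V > V_g = 7.93 m/s), as expected around a high.
Converting: 8.65 m/s × 1.944 = 17 knots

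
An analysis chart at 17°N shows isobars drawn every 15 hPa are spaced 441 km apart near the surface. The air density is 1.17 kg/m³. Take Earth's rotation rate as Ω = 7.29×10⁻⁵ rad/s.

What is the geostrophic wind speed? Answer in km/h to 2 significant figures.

250 km/h

Coriolis parameter at 17°N:
f = 2Ω sin φ = 2 × 7.29×10⁻⁵ × sin 17° = 4.26×10⁻⁵ s⁻¹
Pressure gradient: |∂P/∂n| = 1500 Pa / 441000 m = 3.40×10⁻³ Pa/m
Geostrophic balance (pressure-gradient force = Coriolis force):
V_g = (1/(fρ)) |∂P/∂n| = 3.40×10⁻³ / (4.26×10⁻⁵ × 1.17) = 68.2 m/s
Converting: 68.2 m/s × 3.6 = 250 km/h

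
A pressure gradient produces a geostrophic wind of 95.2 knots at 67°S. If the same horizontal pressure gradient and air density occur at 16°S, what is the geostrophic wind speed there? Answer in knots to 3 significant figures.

318 knots

With the same pressure gradient and density, V_g ∝ 1/f ∝ 1/sin φ.
V₂ = V₁ · sin φ₁ / sin φ₂ = 95.2 × sin 67° / sin 16°
V₂ = 95.2 × 0.9205/0.2756 = 318 knots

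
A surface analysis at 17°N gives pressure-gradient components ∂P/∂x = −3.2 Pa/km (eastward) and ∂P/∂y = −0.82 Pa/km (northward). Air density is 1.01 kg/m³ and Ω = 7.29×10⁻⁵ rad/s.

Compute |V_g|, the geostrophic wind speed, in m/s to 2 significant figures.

77 m/s

Coriolis parameter at 17°N:
f = 2Ω sin φ = 2 × 7.29×10⁻⁵ × sin 17° = 4.26×10⁻⁵ s⁻¹
Component geostrophic relations (x east, y north):
u_g = −(1/(fρ)) ∂P/∂y,  v_g = (1/(fρ)) ∂P/∂x
u_g = −(−0.82×10⁻³)/(4.26×10⁻⁵ × 1.01) = 19.0 m/s;  v_g = (−3.2×10⁻³)/(4.26×10⁻⁵ × 1.01) = −74.3 m/s
|V_g| = √(u_g² + v_g²) = 76.7 m/s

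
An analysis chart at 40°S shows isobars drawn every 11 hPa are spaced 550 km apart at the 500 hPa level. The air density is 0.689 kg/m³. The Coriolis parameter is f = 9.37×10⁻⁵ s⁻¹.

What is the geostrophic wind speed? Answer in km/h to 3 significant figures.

112 km/h

Pressure gradient: |∂P/∂n| = 1100 Pa / 550000 m = 2.00×10⁻³ Pa/m
Geostrophic balance (pressure-gradient force = Coriolis force):
V_g = (1/(fρ)) |∂P/∂n| = 2.00×10⁻³ / (9.37×10⁻⁵ × 0.689) = 31.0 m/s
Converting: 31.0 m/s × 3.6 = 112 km/h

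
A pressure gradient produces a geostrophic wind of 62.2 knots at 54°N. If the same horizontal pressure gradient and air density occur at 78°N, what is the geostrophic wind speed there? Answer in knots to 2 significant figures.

With the same pressure gradient and density, V_g ∝ 1/f ∝ 1/sin φ.
V₂ = V₁ · sin φ₁ / sin φ₂ = 62.2 × sin 54° / sin 78°
V₂ = 62.2 × 0.8090/0.9781 = 51 knots

51 knots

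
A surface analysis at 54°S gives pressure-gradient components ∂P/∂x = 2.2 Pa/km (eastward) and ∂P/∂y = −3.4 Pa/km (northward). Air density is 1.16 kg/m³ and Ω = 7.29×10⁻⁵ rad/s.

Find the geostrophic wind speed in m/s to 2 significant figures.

30 m/s

Coriolis parameter at 54°S:
f = 2Ω sin φ = 2 × 7.29×10⁻⁵ × sin 54° = 1.18×10⁻⁴ s⁻¹
In the Southern Hemisphere f is negative: f = −1.18×10⁻⁴ s⁻¹.
Component geostrophic relations (x east, y north):
u_g = −(1/(fρ)) ∂P/∂y,  v_g = (1/(fρ)) ∂P/∂x
u_g = −(−3.4×10⁻³)/(−1.18×10⁻⁴ × 1.16) = −24.8 m/s;  v_g = (2.2×10⁻³)/(−1.18×10⁻⁴ × 1.16) = −16.1 m/s
|V_g| = √(u_g² + v_g²) = 29.6 m/s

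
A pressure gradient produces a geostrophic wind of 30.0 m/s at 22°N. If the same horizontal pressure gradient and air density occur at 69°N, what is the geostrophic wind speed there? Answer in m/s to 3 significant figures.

12.0 m/s

With the same pressure gradient and density, V_g ∝ 1/f ∝ 1/sin φ.
V₂ = V₁ · sin φ₁ / sin φ₂ = 30.0 × sin 22° / sin 69°
V₂ = 30.0 × 0.3746/0.9336 = 12.0 m/s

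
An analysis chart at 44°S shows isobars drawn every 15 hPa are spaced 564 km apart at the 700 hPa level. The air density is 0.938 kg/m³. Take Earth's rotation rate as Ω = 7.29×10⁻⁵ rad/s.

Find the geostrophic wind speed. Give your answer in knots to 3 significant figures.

Coriolis parameter at 44°S:
f = 2Ω sin φ = 2 × 7.29×10⁻⁵ × sin 44° = 1.01×10⁻⁴ s⁻¹
Pressure gradient: |∂P/∂n| = 1500 Pa / 564000 m = 2.66×10⁻³ Pa/m
Geostrophic balance (pressure-gradient force = Coriolis force):
V_g = (1/(fρ)) |∂P/∂n| = 2.66×10⁻³ / (1.01×10⁻⁴ × 0.938) = 28.0 m/s
Converting: 28.0 m/s × 1.944 = 54.4 knots

54.4 knots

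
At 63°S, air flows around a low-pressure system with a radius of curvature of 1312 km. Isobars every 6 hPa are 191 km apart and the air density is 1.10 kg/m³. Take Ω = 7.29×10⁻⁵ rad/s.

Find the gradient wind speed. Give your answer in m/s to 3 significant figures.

Coriolis parameter at 63°S:
f = 2Ω sin φ = 2 × 7.29×10⁻⁵ × sin 63° = 1.30×10⁻⁴ s⁻¹
Pressure gradient: |∂P/∂n| = 600 Pa / 191000 m = 3.14×10⁻³ Pa/m
Geostrophic speed: V_g = |∂P/∂n|/(fρ) = 3.14×10⁻³/(1.30×10⁻⁴ × 1.10) = 22.0 m/s
Around a low, centrifugal force acts outward with Coriolis, so pressure-gradient force balances both:
(1/ρ)|∂P/∂n| = fV + V²/R  →  V² + fR·V − fR·V_g = 0
With fR = 1.30×10⁻⁴ × 1312×10³ m = 170 m/s:
V = [−fR + √((fR)² + 4 fR V_g)]/2 = [−170 + √(170² + 4×170×22)]/2 = 19.7 m/s
Subgeostrophic (V < V_g = 22 m/s), as expected around a low.

19.7 m/s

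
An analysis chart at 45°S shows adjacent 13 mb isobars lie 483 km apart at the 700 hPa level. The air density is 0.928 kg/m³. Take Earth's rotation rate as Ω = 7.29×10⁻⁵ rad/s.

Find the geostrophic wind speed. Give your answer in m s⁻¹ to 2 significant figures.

Coriolis parameter at 45°S:
f = 2Ω sin φ = 2 × 7.29×10⁻⁵ × sin 45° = 1.03×10⁻⁴ s⁻¹
Pressure gradient: |∂P/∂n| = 1300 Pa / 483000 m = 2.69×10⁻³ Pa/m
Geostrophic balance (pressure-gradient force = Coriolis force):
V_g = (1/(fρ)) |∂P/∂n| = 2.69×10⁻³ / (1.03×10⁻⁴ × 0.928) = 28.1 m/s

28 m s⁻¹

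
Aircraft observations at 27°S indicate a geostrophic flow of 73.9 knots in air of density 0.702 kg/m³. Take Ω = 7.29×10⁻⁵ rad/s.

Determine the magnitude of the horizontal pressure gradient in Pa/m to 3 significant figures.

Coriolis parameter at 27°S:
f = 2Ω sin φ = 2 × 7.29×10⁻⁵ × sin 27° = 6.62×10⁻⁵ s⁻¹
Wind speed in SI: 73.9 knots = 38.0 m/s
Geostrophic balance rearranged: |∂P/∂n| = f ρ V_g
|∂P/∂n| = 6.62×10⁻⁵ × 0.702 × 38.0 = 1.77×10⁻³ Pa/m

1.77×10⁻³ Pa/m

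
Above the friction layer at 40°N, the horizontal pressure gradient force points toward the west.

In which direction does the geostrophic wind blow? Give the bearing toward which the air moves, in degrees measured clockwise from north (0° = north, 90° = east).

000°

The pressure-gradient force points toward the west (bearing 270°).
Geostrophic balance: in the Northern Hemisphere the Coriolis force deflects motion to the right, so the geostrophic wind blows 90° to the right of the pressure-gradient force (low pressure on the left).
Rotating 270° by 90° clockwise gives 000° — the wind blows toward the north.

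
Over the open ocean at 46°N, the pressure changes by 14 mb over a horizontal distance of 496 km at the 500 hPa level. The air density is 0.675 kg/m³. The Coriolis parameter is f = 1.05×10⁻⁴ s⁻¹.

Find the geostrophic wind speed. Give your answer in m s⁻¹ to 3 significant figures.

Pressure gradient: |∂P/∂n| = 1400 Pa / 496000 m = 2.82×10⁻³ Pa/m
Geostrophic balance (pressure-gradient force = Coriolis force):
V_g = (1/(fρ)) |∂P/∂n| = 2.82×10⁻³ / (1.05×10⁻⁴ × 0.675) = 39.8 m/s

39.8 m s⁻¹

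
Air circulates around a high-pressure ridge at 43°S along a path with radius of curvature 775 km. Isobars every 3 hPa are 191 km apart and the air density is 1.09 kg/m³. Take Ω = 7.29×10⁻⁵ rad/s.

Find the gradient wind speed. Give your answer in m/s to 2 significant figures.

19 m/s

Coriolis parameter at 43°S:
f = 2Ω sin φ = 2 × 7.29×10⁻⁵ × sin 43° = 9.94×10⁻⁵ s⁻¹
Pressure gradient: |∂P/∂n| = 300 Pa / 191000 m = 1.57×10⁻³ Pa/m
Geostrophic speed: V_g = |∂P/∂n|/(fρ) = 1.57×10⁻³/(9.94×10⁻⁵ × 1.09) = 14.5 m/s
Around a high, pressure-gradient force acts outward with centrifugal, so Coriolis balances both:
fV = (1/ρ)|∂P/∂n| + V²/R  →  V² − fR·V + fR·V_g = 0
With fR = 9.94×10⁻⁵ × 775×10³ m = 77.1 m/s:
V = [fR − √((fR)² − 4 fR V_g)]/2 = [77.1 − √(77.1² − 4×77.1×14.5)]/2 = 19.4 m/s
Supergeostrophic (V > V_g = 14.5 m/s), as expected around a high.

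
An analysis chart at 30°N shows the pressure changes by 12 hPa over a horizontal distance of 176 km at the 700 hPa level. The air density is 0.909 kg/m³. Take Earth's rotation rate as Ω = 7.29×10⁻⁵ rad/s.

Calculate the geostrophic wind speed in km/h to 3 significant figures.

370 km/h

Coriolis parameter at 30°N:
f = 2Ω sin φ = 2 × 7.29×10⁻⁵ × sin 30° = 7.29×10⁻⁵ s⁻¹
Pressure gradient: |∂P/∂n| = 1200 Pa / 176000 m = 6.82×10⁻³ Pa/m
Geostrophic balance (pressure-gradient force = Coriolis force):
V_g = (1/(fρ)) |∂P/∂n| = 6.82×10⁻³ / (7.29×10⁻⁵ × 0.909) = 103 m/s
Converting: 103 m/s × 3.6 = 370 km/h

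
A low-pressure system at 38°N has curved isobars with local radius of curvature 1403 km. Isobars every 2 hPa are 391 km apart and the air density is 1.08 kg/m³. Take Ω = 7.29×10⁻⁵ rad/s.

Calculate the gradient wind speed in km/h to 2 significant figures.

18 km/h

Coriolis parameter at 38°N:
f = 2Ω sin φ = 2 × 7.29×10⁻⁵ × sin 38° = 8.98×10⁻⁵ s⁻¹
Pressure gradient: |∂P/∂n| = 200 Pa / 391000 m = 5.12×10⁻⁴ Pa/m
Geostrophic speed: V_g = |∂P/∂n|/(fρ) = 5.12×10⁻⁴/(8.98×10⁻⁵ × 1.08) = 5.28 m/s
Around a low, centrifugal force acts outward with Coriolis, so pressure-gradient force balances both:
(1/ρ)|∂P/∂n| = fV + V²/R  →  V² + fR·V − fR·V_g = 0
With fR = 8.98×10⁻⁵ × 1403×10³ m = 126 m/s:
V = [−fR + √((fR)² + 4 fR V_g)]/2 = [−126 + √(126² + 4×126×5.28)]/2 = 5.07 m/s
Subgeostrophic (V < V_g = 5.28 m/s), as expected around a low.
Converting: 5.07 m/s × 3.6 = 18 km/h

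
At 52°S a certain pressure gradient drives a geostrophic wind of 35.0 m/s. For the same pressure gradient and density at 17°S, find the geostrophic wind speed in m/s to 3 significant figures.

With the same pressure gradient and density, V_g ∝ 1/f ∝ 1/sin φ.
V₂ = V₁ · sin φ₁ / sin φ₂ = 35.0 × sin 52° / sin 17°
V₂ = 35.0 × 0.7880/0.2924 = 94.3 m/s

94.3 m/s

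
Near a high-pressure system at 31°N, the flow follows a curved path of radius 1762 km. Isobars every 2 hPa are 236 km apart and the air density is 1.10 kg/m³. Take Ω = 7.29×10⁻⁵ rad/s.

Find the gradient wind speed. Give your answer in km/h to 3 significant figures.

Coriolis parameter at 31°N:
f = 2Ω sin φ = 2 × 7.29×10⁻⁵ × sin 31° = 7.51×10⁻⁵ s⁻¹
Pressure gradient: |∂P/∂n| = 200 Pa / 236000 m = 8.47×10⁻⁴ Pa/m
Geostrophic speed: V_g = |∂P/∂n|/(fρ) = 8.47×10⁻⁴/(7.51×10⁻⁵ × 1.10) = 10.3 m/s
Around a high, pressure-gradient force acts outward with centrifugal, so Coriolis balances both:
fV = (1/ρ)|∂P/∂n| + V²/R  →  V² − fR·V + fR·V_g = 0
With fR = 7.51×10⁻⁵ × 1762×10³ m = 132 m/s:
V = [fR − √((fR)² − 4 fR V_g)]/2 = [132 − √(132² − 4×132×10.3)]/2 = 11.2 m/s
Supergeostrophic (V > V_g = 10.3 m/s), as expected around a high.
Converting: 11.2 m/s × 3.6 = 40.4 km/h

40.4 km/h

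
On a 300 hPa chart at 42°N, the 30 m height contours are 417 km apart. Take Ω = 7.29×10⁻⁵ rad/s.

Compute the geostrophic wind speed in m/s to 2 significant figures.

Coriolis parameter at 42°N:
f = 2Ω sin φ = 2 × 7.29×10⁻⁵ × sin 42° = 9.76×10⁻⁵ s⁻¹
Height gradient: |∂Z/∂n| = 30 m / 417000 m = 7.19×10⁻⁵
On a pressure surface, geostrophic balance gives V_g = (g/f)|∂Z/∂n|:
V_g = 9.81 × 7.19×10⁻⁵ / 9.76×10⁻⁵ = 7.23 m/s

7.2 m/s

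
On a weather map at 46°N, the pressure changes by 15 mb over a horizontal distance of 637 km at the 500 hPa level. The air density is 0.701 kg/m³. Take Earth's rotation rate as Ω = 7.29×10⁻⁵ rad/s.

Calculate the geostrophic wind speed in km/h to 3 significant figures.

115 km/h

Coriolis parameter at 46°N:
f = 2Ω sin φ = 2 × 7.29×10⁻⁵ × sin 46° = 1.05×10⁻⁴ s⁻¹
Pressure gradient: |∂P/∂n| = 1500 Pa / 637000 m = 2.35×10⁻³ Pa/m
Geostrophic balance (pressure-gradient force = Coriolis force):
V_g = (1/(fρ)) |∂P/∂n| = 2.35×10⁻³ / (1.05×10⁻⁴ × 0.701) = 32.0 m/s
Converting: 32.0 m/s × 3.6 = 115 km/h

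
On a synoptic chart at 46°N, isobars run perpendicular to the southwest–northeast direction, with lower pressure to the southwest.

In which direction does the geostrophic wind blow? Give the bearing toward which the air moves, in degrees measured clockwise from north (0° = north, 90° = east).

The pressure-gradient force points toward the southwest (bearing 225°).
Geostrophic balance: in the Northern Hemisphere the Coriolis force deflects motion to the right, so the geostrophic wind blows 90° to the right of the pressure-gradient force (low pressure on the left).
Rotating 225° by 90° clockwise gives 315° — the wind blows toward the northwest.

315°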